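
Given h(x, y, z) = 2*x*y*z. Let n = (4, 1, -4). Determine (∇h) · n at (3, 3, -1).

∂h/∂x = 2*y*z
∂h/∂y = 2*x*z
∂h/∂z = 2*x*y
∇h at (3, 3, -1) = (-6, -6, 18)
∇h · n = (-6)(4) + (-6)(1) + (18)(-4) = -102

-102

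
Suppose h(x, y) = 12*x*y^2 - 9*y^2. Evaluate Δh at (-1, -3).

-42

∂²h/∂x² = 0
∂²h/∂y² = 6*(4*x - 3)
∇²h = 24*x - 18
At (-1, -3): -42.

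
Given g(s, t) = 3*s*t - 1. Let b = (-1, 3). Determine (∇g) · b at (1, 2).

3

∂g/∂s = 3*t
∂g/∂t = 3*s
∇g at (1, 2) = (6, 3)
∇g · b = (6)(-1) + (3)(3) = 3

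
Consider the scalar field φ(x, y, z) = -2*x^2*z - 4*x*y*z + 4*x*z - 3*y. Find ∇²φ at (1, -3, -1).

∂²φ/∂x² = -4*z
∂²φ/∂y² = 0
∂²φ/∂z² = 0
∇²φ = -4*z
At (1, -3, -1): 4.

4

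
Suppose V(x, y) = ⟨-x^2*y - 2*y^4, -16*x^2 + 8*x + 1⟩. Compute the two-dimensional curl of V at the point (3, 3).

∂V₂/∂x = -32*x + 8
∂V₁/∂y = -x^2 - 8*y^3
Scalar curl = x^2 - 32*x + 8*y^3 + 8
At (3, 3): 137.

137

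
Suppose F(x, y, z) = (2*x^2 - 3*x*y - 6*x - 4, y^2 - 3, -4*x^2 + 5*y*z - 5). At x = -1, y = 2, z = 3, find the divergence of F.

-2

∂F₁/∂x = 4*x - 3*y - 6
∂F₂/∂y = 2*y
∂F₃/∂z = 5*y
∇·F = 4*x + 4*y - 6
At (-1, 2, 3): -2.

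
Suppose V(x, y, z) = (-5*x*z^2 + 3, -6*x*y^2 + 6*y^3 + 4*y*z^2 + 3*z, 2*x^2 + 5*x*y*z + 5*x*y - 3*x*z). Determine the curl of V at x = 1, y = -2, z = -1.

(∇×V)₁ = ∂V₃/∂y − ∂V₂/∂z = 5*x*z + 5*x - 8*y*z - 3
(∇×V)₂ = ∂V₁/∂z − ∂V₃/∂x = -10*x*z - 4*x - 5*y*z - 5*y + 3*z
(∇×V)₃ = ∂V₂/∂x − ∂V₁/∂y = -6*y^2
∇×V = (5*x*z + 5*x - 8*y*z - 3, -10*x*z - 4*x - 5*y*z - 5*y + 3*z, -6*y^2)
At (1, -2, -1): (-19, 3, -24).

(-19, 3, -24)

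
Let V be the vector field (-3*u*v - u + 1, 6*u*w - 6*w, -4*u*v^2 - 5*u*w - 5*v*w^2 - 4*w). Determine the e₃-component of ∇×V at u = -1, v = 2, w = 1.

3

(∇×V)_3 = ∂V₂/∂u − ∂V₁/∂v
= 6*w − (-3*u)
= 3*u + 6*w
At (-1, 2, 1): 3.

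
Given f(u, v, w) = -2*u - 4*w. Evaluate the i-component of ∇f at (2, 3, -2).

(∇f)_1 = ∂f/∂u = -2
At (2, 3, -2): -2.

-2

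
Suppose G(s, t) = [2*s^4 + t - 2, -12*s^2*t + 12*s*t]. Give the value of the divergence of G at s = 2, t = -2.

∂G₁/∂s = 8*s^3
∂G₂/∂t = -12*s^2 + 12*s
∇·G = 8*s^3 - 12*s^2 + 12*s
At (2, -2): 40.

40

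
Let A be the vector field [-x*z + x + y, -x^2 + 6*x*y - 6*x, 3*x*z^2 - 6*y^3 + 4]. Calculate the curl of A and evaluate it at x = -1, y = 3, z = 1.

(-162, -2, 13)

(∇×A)₁ = ∂A₃/∂y − ∂A₂/∂z = -18*y^2
(∇×A)₂ = ∂A₁/∂z − ∂A₃/∂x = -x - 3*z^2
(∇×A)₃ = ∂A₂/∂x − ∂A₁/∂y = -2*x + 6*y - 7
∇×A = (-18*y^2, -x - 3*z^2, -2*x + 6*y - 7)
At (-1, 3, 1): (-162, -2, 13).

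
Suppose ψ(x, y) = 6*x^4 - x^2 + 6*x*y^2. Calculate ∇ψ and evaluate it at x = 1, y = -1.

∂ψ/∂x = 24*x^3 - 2*x + 6*y^2
∂ψ/∂y = 12*x*y
∇ψ = (24*x^3 - 2*x + 6*y^2, 12*x*y)
At (1, -1): (28, -12).

(28, -12)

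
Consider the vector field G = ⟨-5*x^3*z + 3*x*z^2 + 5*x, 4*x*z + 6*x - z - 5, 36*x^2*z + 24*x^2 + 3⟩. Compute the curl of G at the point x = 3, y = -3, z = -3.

(-11, 315, -6)

(∇×G)₁ = ∂G₃/∂y − ∂G₂/∂z = -4*x + 1
(∇×G)₂ = ∂G₁/∂z − ∂G₃/∂x = -5*x^3 - 66*x*z - 48*x
(∇×G)₃ = ∂G₂/∂x − ∂G₁/∂y = 4*z + 6
∇×G = (-4*x + 1, -5*x^3 - 66*x*z - 48*x, 4*z + 6)
At (3, -3, -3): (-11, 315, -6).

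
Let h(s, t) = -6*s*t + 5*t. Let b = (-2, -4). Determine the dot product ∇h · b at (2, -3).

∂h/∂s = -6*t
∂h/∂t = -6*s + 5
∇h at (2, -3) = (18, -7)
∇h · b = (18)(-2) + (-7)(-4) = -8

-8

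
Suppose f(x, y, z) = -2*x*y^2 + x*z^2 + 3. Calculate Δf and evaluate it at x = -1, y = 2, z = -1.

2

∂²f/∂x² = 0
∂²f/∂y² = -4*x
∂²f/∂z² = 2*x
∇²f = -2*x
At (-1, 2, -1): 2.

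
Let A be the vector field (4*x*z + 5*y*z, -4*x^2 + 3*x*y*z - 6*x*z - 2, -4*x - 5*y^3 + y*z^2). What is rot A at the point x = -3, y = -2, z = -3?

(∇×A)₁ = ∂A₃/∂y − ∂A₂/∂z = -3*x*y + 6*x - 15*y^2 + z^2
(∇×A)₂ = ∂A₁/∂z − ∂A₃/∂x = 4*x + 5*y + 4
(∇×A)₃ = ∂A₂/∂x − ∂A₁/∂y = -8*x + 3*y*z - 11*z
∇×A = (-3*x*y + 6*x - 15*y^2 + z^2, 4*x + 5*y + 4, -8*x + 3*y*z - 11*z)
At (-3, -2, -3): (-87, -18, 75).

(-87, -18, 75)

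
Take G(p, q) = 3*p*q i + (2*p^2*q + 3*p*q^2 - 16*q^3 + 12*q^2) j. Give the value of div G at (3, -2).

-264

∂G₁/∂p = 3*q
∂G₂/∂q = 2*p^2 + 6*p*q - 48*q^2 + 24*q
∇·G = 2*p^2 + 6*p*q - 48*q^2 + 27*q
At (3, -2): -264.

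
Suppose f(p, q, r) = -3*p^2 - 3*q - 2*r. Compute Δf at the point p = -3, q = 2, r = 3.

-6

∂²f/∂p² = -6
∂²f/∂q² = 0
∂²f/∂r² = 0
∇²f = -6
At (-3, 2, 3): -6.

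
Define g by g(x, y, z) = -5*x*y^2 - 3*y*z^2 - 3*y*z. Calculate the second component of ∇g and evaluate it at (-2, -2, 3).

-76

(∇g)_2 = ∂g/∂y = -10*x*y - 3*z^2 - 3*z
At (-2, -2, 3): -76.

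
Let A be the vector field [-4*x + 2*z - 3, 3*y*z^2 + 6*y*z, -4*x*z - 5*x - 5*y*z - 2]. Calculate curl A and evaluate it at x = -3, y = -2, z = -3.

(-9, -5, 0)

(∇×A)₁ = ∂A₃/∂y − ∂A₂/∂z = -6*y*z - 6*y - 5*z
(∇×A)₂ = ∂A₁/∂z − ∂A₃/∂x = 4*z + 7
(∇×A)₃ = ∂A₂/∂x − ∂A₁/∂y = 0
∇×A = (-6*y*z - 6*y - 5*z, 4*z + 7, 0)
At (-3, -2, -3): (-9, -5, 0).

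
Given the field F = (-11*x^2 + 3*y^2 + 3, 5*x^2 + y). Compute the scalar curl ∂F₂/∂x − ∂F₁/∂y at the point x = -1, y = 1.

-16

∂F₂/∂x = 10*x
∂F₁/∂y = 6*y
Scalar curl = 10*x - 6*y
At (-1, 1): -16.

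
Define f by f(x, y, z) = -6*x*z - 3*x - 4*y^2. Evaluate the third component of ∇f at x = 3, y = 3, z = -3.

(∇f)_3 = ∂f/∂z = -6*x
At (3, 3, -3): -18.

-18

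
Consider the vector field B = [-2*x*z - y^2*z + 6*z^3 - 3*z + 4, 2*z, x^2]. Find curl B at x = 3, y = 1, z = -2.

(∇×B)₁ = ∂B₃/∂y − ∂B₂/∂z = -2
(∇×B)₂ = ∂B₁/∂z − ∂B₃/∂x = -4*x - y^2 + 18*z^2 - 3
(∇×B)₃ = ∂B₂/∂x − ∂B₁/∂y = 2*y*z
∇×B = (-2, -4*x - y^2 + 18*z^2 - 3, 2*y*z)
At (3, 1, -2): (-2, 56, -4).

(-2, 56, -4)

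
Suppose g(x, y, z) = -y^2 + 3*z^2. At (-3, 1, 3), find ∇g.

(0, -2, 18)

∂g/∂x = 0
∂g/∂y = -2*y
∂g/∂z = 6*z
∇g = (0, -2*y, 6*z)
At (-3, 1, 3): (0, -2, 18).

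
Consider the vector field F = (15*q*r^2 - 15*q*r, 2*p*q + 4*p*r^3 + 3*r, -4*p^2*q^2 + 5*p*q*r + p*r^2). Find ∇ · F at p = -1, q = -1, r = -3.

9

∂F₁/∂p = 0
∂F₂/∂q = 2*p
∂F₃/∂r = 5*p*q + 2*p*r
∇·F = 5*p*q + 2*p*r + 2*p
At (-1, -1, -3): 9.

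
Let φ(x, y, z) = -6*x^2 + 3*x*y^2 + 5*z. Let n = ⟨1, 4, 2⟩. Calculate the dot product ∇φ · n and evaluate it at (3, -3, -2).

-215

∂φ/∂x = -12*x + 3*y^2
∂φ/∂y = 6*x*y
∂φ/∂z = 5
∇φ at (3, -3, -2) = (-9, -54, 5)
∇φ · n = (-9)(1) + (-54)(4) + (5)(2) = -215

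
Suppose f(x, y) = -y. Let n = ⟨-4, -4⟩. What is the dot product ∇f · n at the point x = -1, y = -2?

∂f/∂x = 0
∂f/∂y = -1
∇f at (-1, -2) = (0, -1)
∇f · n = (0)(-4) + (-1)(-4) = 4

4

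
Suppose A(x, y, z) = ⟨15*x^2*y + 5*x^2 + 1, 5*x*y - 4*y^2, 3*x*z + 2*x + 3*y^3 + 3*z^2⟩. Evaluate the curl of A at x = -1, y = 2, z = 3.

(36, -11, -5)

(∇×A)₁ = ∂A₃/∂y − ∂A₂/∂z = 9*y^2
(∇×A)₂ = ∂A₁/∂z − ∂A₃/∂x = -3*z - 2
(∇×A)₃ = ∂A₂/∂x − ∂A₁/∂y = -15*x^2 + 5*y
∇×A = (9*y^2, -3*z - 2, -15*x^2 + 5*y)
At (-1, 2, 3): (36, -11, -5).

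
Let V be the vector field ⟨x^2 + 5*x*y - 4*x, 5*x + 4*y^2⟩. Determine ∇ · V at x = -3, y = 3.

∂V₁/∂x = 2*x + 5*y - 4
∂V₂/∂y = 8*y
∇·V = 2*x + 13*y - 4
At (-3, 3): 29.

29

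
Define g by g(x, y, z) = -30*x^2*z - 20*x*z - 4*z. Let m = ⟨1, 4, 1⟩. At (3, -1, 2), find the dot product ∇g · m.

-734

∂g/∂x = -60*x*z - 20*z
∂g/∂y = 0
∂g/∂z = -30*x^2 - 20*x - 4
∇g at (3, -1, 2) = (-400, 0, -334)
∇g · m = (-400)(1) + (0)(4) + (-334)(1) = -734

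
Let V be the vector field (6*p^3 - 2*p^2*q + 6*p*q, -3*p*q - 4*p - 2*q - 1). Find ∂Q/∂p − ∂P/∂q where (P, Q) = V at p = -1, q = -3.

∂V₂/∂p = -3*q - 4
∂V₁/∂q = -2*p^2 + 6*p
Scalar curl = 2*p^2 - 6*p - 3*q - 4
At (-1, -3): 13.

13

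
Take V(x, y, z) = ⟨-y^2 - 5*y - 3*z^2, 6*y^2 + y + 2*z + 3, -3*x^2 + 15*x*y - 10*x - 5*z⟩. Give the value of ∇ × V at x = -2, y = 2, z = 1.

(-32, -38, 9)

(∇×V)₁ = ∂V₃/∂y − ∂V₂/∂z = 15*x - 2
(∇×V)₂ = ∂V₁/∂z − ∂V₃/∂x = 6*x - 15*y - 6*z + 10
(∇×V)₃ = ∂V₂/∂x − ∂V₁/∂y = 2*y + 5
∇×V = (15*x - 2, 6*x - 15*y - 6*z + 10, 2*y + 5)
At (-2, 2, 1): (-32, -38, 9).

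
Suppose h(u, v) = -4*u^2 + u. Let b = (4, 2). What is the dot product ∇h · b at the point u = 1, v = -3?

-28

∂h/∂u = -8*u + 1
∂h/∂v = 0
∇h at (1, -3) = (-7, 0)
∇h · b = (-7)(4) + (0)(2) = -28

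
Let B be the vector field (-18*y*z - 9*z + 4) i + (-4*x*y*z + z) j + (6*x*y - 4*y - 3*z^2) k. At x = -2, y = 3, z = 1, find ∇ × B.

(∇×B)₁ = ∂B₃/∂y − ∂B₂/∂z = 4*x*y + 6*x - 5
(∇×B)₂ = ∂B₁/∂z − ∂B₃/∂x = -24*y - 9
(∇×B)₃ = ∂B₂/∂x − ∂B₁/∂y = -4*y*z + 18*z
∇×B = (4*x*y + 6*x - 5, -24*y - 9, -4*y*z + 18*z)
At (-2, 3, 1): (-41, -81, 6).

(-41, -81, 6)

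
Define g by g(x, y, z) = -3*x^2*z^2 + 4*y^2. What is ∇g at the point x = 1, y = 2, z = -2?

∂g/∂x = -6*x*z^2
∂g/∂y = 8*y
∂g/∂z = -6*x^2*z
∇g = (-6*x*z^2, 8*y, -6*x^2*z)
At (1, 2, -2): (-24, 16, 12).

(-24, 16, 12)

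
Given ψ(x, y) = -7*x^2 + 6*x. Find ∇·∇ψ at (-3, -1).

-14

∂²ψ/∂x² = -14
∂²ψ/∂y² = 0
∇²ψ = -14
At (-3, -1): -14.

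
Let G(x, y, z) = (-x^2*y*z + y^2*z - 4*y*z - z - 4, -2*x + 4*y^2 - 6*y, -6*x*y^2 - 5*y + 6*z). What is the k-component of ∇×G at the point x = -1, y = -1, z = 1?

(∇×G)_3 = ∂G₂/∂x − ∂G₁/∂y
= -2 − (-x^2*z + 2*y*z - 4*z)
= x^2*z - 2*y*z + 4*z - 2
At (-1, -1, 1): 5.

5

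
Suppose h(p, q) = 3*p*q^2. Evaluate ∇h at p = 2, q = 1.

∂h/∂p = 3*q^2
∂h/∂q = 6*p*q
∇h = (3*q^2, 6*p*q)
At (2, 1): (3, 12).

(3, 12)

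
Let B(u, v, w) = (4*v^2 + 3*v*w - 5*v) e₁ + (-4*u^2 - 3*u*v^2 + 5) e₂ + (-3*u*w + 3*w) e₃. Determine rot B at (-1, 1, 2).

(0, 9, -4)

(∇×B)₁ = ∂B₃/∂v − ∂B₂/∂w = 0
(∇×B)₂ = ∂B₁/∂w − ∂B₃/∂u = 3*v + 3*w
(∇×B)₃ = ∂B₂/∂u − ∂B₁/∂v = -8*u - 3*v^2 - 8*v - 3*w + 5
∇×B = (0, 3*v + 3*w, -8*u - 3*v^2 - 8*v - 3*w + 5)
At (-1, 1, 2): (0, 9, -4).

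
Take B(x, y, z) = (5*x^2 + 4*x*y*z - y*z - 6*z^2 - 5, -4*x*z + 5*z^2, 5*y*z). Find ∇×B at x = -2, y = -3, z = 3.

(∇×B)₁ = ∂B₃/∂y − ∂B₂/∂z = 4*x - 5*z
(∇×B)₂ = ∂B₁/∂z − ∂B₃/∂x = 4*x*y - y - 12*z
(∇×B)₃ = ∂B₂/∂x − ∂B₁/∂y = -4*x*z - 3*z
∇×B = (4*x - 5*z, 4*x*y - y - 12*z, -4*x*z - 3*z)
At (-2, -3, 3): (-23, -9, 15).

(-23, -9, 15)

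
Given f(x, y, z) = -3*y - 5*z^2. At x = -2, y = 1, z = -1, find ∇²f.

-10

∂²f/∂x² = 0
∂²f/∂y² = 0
∂²f/∂z² = -10
∇²f = -10
At (-2, 1, -1): -10.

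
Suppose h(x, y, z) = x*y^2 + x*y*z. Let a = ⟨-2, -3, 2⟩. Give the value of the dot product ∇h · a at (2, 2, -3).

6

∂h/∂x = y^2 + y*z
∂h/∂y = 2*x*y + x*z
∂h/∂z = x*y
∇h at (2, 2, -3) = (-2, 2, 4)
∇h · a = (-2)(-2) + (2)(-3) + (4)(2) = 6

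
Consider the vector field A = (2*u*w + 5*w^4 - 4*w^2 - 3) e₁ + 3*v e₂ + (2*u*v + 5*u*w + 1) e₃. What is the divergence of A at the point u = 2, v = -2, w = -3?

7

∂A₁/∂u = 2*w
∂A₂/∂v = 3
∂A₃/∂w = 5*u
∇·A = 5*u + 2*w + 3
At (2, -2, -3): 7.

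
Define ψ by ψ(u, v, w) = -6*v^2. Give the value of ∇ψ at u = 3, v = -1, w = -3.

(0, 12, 0)

∂ψ/∂u = 0
∂ψ/∂v = -12*v
∂ψ/∂w = 0
∇ψ = (0, -12*v, 0)
At (3, -1, -3): (0, 12, 0).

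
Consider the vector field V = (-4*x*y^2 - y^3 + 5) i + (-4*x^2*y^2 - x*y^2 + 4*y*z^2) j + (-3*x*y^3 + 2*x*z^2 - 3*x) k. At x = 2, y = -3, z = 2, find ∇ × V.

(-114, -86, -174)

(∇×V)₁ = ∂V₃/∂y − ∂V₂/∂z = -9*x*y^2 - 8*y*z
(∇×V)₂ = ∂V₁/∂z − ∂V₃/∂x = 3*y^3 - 2*z^2 + 3
(∇×V)₃ = ∂V₂/∂x − ∂V₁/∂y = -8*x*y^2 + 8*x*y + 2*y^2
∇×V = (-9*x*y^2 - 8*y*z, 3*y^3 - 2*z^2 + 3, -8*x*y^2 + 8*x*y + 2*y^2)
At (2, -3, 2): (-114, -86, -174).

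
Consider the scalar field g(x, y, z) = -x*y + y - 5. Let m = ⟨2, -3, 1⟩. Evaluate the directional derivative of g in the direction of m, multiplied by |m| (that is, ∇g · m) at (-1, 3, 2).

-12

∂g/∂x = -y
∂g/∂y = -x + 1
∂g/∂z = 0
∇g at (-1, 3, 2) = (-3, 2, 0)
∇g · m = (-3)(2) + (2)(-3) + (0)(1) = -12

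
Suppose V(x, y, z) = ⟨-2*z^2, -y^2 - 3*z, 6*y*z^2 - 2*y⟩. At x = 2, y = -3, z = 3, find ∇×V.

(55, -12, 0)

(∇×V)₁ = ∂V₃/∂y − ∂V₂/∂z = 6*z^2 + 1
(∇×V)₂ = ∂V₁/∂z − ∂V₃/∂x = -4*z
(∇×V)₃ = ∂V₂/∂x − ∂V₁/∂y = 0
∇×V = (6*z^2 + 1, -4*z, 0)
At (2, -3, 3): (55, -12, 0).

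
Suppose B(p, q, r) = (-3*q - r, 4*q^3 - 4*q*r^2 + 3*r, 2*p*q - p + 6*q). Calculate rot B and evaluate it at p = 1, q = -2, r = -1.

(∇×B)₁ = ∂B₃/∂q − ∂B₂/∂r = 2*p + 8*q*r + 3
(∇×B)₂ = ∂B₁/∂r − ∂B₃/∂p = -2*q
(∇×B)₃ = ∂B₂/∂p − ∂B₁/∂q = 3
∇×B = (2*p + 8*q*r + 3, -2*q, 3)
At (1, -2, -1): (21, 4, 3).

(21, 4, 3)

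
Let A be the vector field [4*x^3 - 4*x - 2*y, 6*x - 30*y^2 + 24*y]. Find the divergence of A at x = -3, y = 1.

68

∂A₁/∂x = 12*x^2 - 4
∂A₂/∂y = -60*y + 24
∇·A = 12*x^2 - 60*y + 20
At (-3, 1): 68.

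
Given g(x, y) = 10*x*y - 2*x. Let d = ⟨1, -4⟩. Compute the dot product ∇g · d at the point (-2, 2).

98

∂g/∂x = 10*y - 2
∂g/∂y = 10*x
∇g at (-2, 2) = (18, -20)
∇g · d = (18)(1) + (-20)(-4) = 98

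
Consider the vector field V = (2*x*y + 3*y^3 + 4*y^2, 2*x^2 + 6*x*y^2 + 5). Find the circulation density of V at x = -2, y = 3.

-55

∂V₂/∂x = 4*x + 6*y^2
∂V₁/∂y = 2*x + 9*y^2 + 8*y
Scalar curl = 2*x - 3*y^2 - 8*y
At (-2, 3): -55.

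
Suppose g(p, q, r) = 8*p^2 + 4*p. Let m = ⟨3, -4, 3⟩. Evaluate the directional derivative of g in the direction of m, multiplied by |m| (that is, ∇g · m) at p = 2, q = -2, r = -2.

∂g/∂p = 16*p + 4
∂g/∂q = 0
∂g/∂r = 0
∇g at (2, -2, -2) = (36, 0, 0)
∇g · m = (36)(3) + (0)(-4) + (0)(3) = 108

108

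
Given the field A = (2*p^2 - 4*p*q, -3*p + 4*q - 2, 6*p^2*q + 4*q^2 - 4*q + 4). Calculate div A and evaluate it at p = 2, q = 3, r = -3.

∂A₁/∂p = 4*p - 4*q
∂A₂/∂q = 4
∂A₃/∂r = 0
∇·A = 4*p - 4*q + 4
At (2, 3, -3): 0.

0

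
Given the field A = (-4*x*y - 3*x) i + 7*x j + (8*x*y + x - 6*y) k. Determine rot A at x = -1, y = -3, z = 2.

(∇×A)₁ = ∂A₃/∂y − ∂A₂/∂z = 8*x - 6
(∇×A)₂ = ∂A₁/∂z − ∂A₃/∂x = -8*y - 1
(∇×A)₃ = ∂A₂/∂x − ∂A₁/∂y = 4*x + 7
∇×A = (8*x - 6, -8*y - 1, 4*x + 7)
At (-1, -3, 2): (-14, 23, 3).

(-14, 23, 3)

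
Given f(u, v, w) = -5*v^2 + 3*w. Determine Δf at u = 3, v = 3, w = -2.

∂²f/∂u² = 0
∂²f/∂v² = -10
∂²f/∂w² = 0
∇²f = -10
At (3, 3, -2): -10.

-10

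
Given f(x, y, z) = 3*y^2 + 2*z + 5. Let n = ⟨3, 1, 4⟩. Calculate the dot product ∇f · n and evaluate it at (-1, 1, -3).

∂f/∂x = 0
∂f/∂y = 6*y
∂f/∂z = 2
∇f at (-1, 1, -3) = (0, 6, 2)
∇f · n = (0)(3) + (6)(1) + (2)(4) = 14

14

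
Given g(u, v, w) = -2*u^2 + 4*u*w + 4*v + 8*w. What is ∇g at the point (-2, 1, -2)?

∂g/∂u = -4*u + 4*w
∂g/∂v = 4
∂g/∂w = 4*u + 8
∇g = (-4*u + 4*w, 4, 4*u + 8)
At (-2, 1, -2): (0, 4, 0).

(0, 4, 0)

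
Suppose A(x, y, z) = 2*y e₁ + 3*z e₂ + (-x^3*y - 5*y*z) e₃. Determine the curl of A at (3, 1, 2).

(-40, 27, -2)

(∇×A)₁ = ∂A₃/∂y − ∂A₂/∂z = -x^3 - 5*z - 3
(∇×A)₂ = ∂A₁/∂z − ∂A₃/∂x = 3*x^2*y
(∇×A)₃ = ∂A₂/∂x − ∂A₁/∂y = -2
∇×A = (-x^3 - 5*z - 3, 3*x^2*y, -2)
At (3, 1, 2): (-40, 27, -2).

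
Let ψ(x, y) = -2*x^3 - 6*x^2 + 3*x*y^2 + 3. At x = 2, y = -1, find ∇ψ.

∂ψ/∂x = -6*x^2 - 12*x + 3*y^2
∂ψ/∂y = 6*x*y
∇ψ = (-6*x^2 - 12*x + 3*y^2, 6*x*y)
At (2, -1): (-45, -12).

(-45, -12)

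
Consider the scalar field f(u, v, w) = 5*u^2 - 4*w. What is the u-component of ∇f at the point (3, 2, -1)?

30

(∇f)_1 = ∂f/∂u = 10*u
At (3, 2, -1): 30.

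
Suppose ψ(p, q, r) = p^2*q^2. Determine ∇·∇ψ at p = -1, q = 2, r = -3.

∂²ψ/∂p² = 2*q^2
∂²ψ/∂q² = 2*p^2
∂²ψ/∂r² = 0
∇²ψ = 2*p^2 + 2*q^2
At (-1, 2, -3): 10.

10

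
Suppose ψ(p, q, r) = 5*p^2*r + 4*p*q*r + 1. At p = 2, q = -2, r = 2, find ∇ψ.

(24, 16, 4)

∂ψ/∂p = 10*p*r + 4*q*r
∂ψ/∂q = 4*p*r
∂ψ/∂r = 5*p^2 + 4*p*q
∇ψ = (10*p*r + 4*q*r, 4*p*r, 5*p^2 + 4*p*q)
At (2, -2, 2): (24, 16, 4).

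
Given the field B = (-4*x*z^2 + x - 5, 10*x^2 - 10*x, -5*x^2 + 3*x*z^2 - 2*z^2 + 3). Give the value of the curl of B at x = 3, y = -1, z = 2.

(∇×B)₁ = ∂B₃/∂y − ∂B₂/∂z = 0
(∇×B)₂ = ∂B₁/∂z − ∂B₃/∂x = -8*x*z + 10*x - 3*z^2
(∇×B)₃ = ∂B₂/∂x − ∂B₁/∂y = 20*x - 10
∇×B = (0, -8*x*z + 10*x - 3*z^2, 20*x - 10)
At (3, -1, 2): (0, -30, 50).

(0, -30, 50)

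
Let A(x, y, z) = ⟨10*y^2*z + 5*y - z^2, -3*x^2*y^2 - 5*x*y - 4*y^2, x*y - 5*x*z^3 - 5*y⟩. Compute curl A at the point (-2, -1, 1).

(-7, 14, 32)

(∇×A)₁ = ∂A₃/∂y − ∂A₂/∂z = x - 5
(∇×A)₂ = ∂A₁/∂z − ∂A₃/∂x = 10*y^2 - y + 5*z^3 - 2*z
(∇×A)₃ = ∂A₂/∂x − ∂A₁/∂y = -6*x*y^2 - 20*y*z - 5*y - 5
∇×A = (x - 5, 10*y^2 - y + 5*z^3 - 2*z, -6*x*y^2 - 20*y*z - 5*y - 5)
At (-2, -1, 1): (-7, 14, 32).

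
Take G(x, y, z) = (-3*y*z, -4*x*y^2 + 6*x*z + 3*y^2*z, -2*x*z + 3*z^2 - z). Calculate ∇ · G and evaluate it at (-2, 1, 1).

31

∂G₁/∂x = 0
∂G₂/∂y = -8*x*y + 6*y*z
∂G₃/∂z = -2*x + 6*z - 1
∇·G = -8*x*y - 2*x + 6*y*z + 6*z - 1
At (-2, 1, 1): 31.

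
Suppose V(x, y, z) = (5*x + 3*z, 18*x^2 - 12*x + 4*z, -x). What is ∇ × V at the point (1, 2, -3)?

(∇×V)₁ = ∂V₃/∂y − ∂V₂/∂z = -4
(∇×V)₂ = ∂V₁/∂z − ∂V₃/∂x = 4
(∇×V)₃ = ∂V₂/∂x − ∂V₁/∂y = 36*x - 12
∇×V = (-4, 4, 36*x - 12)
At (1, 2, -3): (-4, 4, 24).

(-4, 4, 24)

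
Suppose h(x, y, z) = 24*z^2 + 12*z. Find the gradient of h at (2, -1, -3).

∂h/∂x = 0
∂h/∂y = 0
∂h/∂z = 48*z + 12
∇h = (0, 0, 48*z + 12)
At (2, -1, -3): (0, 0, -132).

(0, 0, -132)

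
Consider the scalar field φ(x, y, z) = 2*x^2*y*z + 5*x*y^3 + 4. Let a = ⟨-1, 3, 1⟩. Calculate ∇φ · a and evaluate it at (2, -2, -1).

344

∂φ/∂x = 4*x*y*z + 5*y^3
∂φ/∂y = 2*x^2*z + 15*x*y^2
∂φ/∂z = 2*x^2*y
∇φ at (2, -2, -1) = (-24, 112, -16)
∇φ · a = (-24)(-1) + (112)(3) + (-16)(1) = 344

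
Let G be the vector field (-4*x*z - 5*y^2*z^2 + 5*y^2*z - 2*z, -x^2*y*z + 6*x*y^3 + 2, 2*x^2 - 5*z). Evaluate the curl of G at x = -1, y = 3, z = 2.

(3, -129, 234)

(∇×G)₁ = ∂G₃/∂y − ∂G₂/∂z = x^2*y
(∇×G)₂ = ∂G₁/∂z − ∂G₃/∂x = -8*x - 10*y^2*z + 5*y^2 - 2
(∇×G)₃ = ∂G₂/∂x − ∂G₁/∂y = -2*x*y*z + 6*y^3 + 10*y*z^2 - 10*y*z
∇×G = (x^2*y, -8*x - 10*y^2*z + 5*y^2 - 2, -2*x*y*z + 6*y^3 + 10*y*z^2 - 10*y*z)
At (-1, 3, 2): (3, -129, 234).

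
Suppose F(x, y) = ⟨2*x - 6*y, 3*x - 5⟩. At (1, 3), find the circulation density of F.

∂F₂/∂x = 3
∂F₁/∂y = -6
Scalar curl = 9
At (1, 3): 9.

9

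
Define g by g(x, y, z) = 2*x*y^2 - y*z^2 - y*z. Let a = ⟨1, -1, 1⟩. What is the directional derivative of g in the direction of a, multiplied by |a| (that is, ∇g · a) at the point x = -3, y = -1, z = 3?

9

∂g/∂x = 2*y^2
∂g/∂y = 4*x*y - z^2 - z
∂g/∂z = -2*y*z - y
∇g at (-3, -1, 3) = (2, 0, 7)
∇g · a = (2)(1) + (0)(-1) + (7)(1) = 9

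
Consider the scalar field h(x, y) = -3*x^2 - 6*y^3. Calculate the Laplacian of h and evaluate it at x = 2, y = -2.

∂²h/∂x² = -6
∂²h/∂y² = -36*y
∇²h = -36*y - 6
At (2, -2): 66.

66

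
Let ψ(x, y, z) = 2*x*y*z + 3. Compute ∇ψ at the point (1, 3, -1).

(-6, -2, 6)

∂ψ/∂x = 2*y*z
∂ψ/∂y = 2*x*z
∂ψ/∂z = 2*x*y
∇ψ = (2*y*z, 2*x*z, 2*x*y)
At (1, 3, -1): (-6, -2, 6).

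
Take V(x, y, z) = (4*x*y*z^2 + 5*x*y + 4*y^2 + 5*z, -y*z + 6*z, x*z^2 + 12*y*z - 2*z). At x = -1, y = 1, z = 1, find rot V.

(7, -4, 1)

(∇×V)₁ = ∂V₃/∂y − ∂V₂/∂z = y + 12*z - 6
(∇×V)₂ = ∂V₁/∂z − ∂V₃/∂x = 8*x*y*z - z^2 + 5
(∇×V)₃ = ∂V₂/∂x − ∂V₁/∂y = -4*x*z^2 - 5*x - 8*y
∇×V = (y + 12*z - 6, 8*x*y*z - z^2 + 5, -4*x*z^2 - 5*x - 8*y)
At (-1, 1, 1): (7, -4, 1).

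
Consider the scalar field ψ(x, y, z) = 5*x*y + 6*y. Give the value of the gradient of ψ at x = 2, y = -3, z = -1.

(-15, 16, 0)

∂ψ/∂x = 5*y
∂ψ/∂y = 5*x + 6
∂ψ/∂z = 0
∇ψ = (5*y, 5*x + 6, 0)
At (2, -3, -1): (-15, 16, 0).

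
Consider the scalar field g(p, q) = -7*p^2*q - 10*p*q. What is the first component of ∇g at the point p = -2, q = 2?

36

(∇g)_1 = ∂g/∂p = -14*p*q - 10*q
At (-2, 2): 36.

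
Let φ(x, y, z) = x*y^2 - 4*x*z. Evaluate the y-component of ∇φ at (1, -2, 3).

-4

(∇φ)_2 = ∂φ/∂y = 2*x*y
At (1, -2, 3): -4.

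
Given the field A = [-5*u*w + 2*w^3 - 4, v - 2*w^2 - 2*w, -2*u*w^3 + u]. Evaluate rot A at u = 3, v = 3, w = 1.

(∇×A)₁ = ∂A₃/∂v − ∂A₂/∂w = 4*w + 2
(∇×A)₂ = ∂A₁/∂w − ∂A₃/∂u = -5*u + 2*w^3 + 6*w^2 - 1
(∇×A)₃ = ∂A₂/∂u − ∂A₁/∂v = 0
∇×A = (4*w + 2, -5*u + 2*w^3 + 6*w^2 - 1, 0)
At (3, 3, 1): (6, -8, 0).

(6, -8, 0)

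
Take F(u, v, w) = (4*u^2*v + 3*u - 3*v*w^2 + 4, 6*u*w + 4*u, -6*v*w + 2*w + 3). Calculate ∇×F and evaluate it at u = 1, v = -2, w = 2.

(-18, 24, 24)

(∇×F)₁ = ∂F₃/∂v − ∂F₂/∂w = -6*u - 6*w
(∇×F)₂ = ∂F₁/∂w − ∂F₃/∂u = -6*v*w
(∇×F)₃ = ∂F₂/∂u − ∂F₁/∂v = -4*u^2 + 3*w^2 + 6*w + 4
∇×F = (-6*u - 6*w, -6*v*w, -4*u^2 + 3*w^2 + 6*w + 4)
At (1, -2, 2): (-18, 24, 24).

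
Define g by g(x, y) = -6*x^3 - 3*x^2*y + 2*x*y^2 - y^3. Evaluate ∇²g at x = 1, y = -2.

-8

∂²g/∂x² = -6*(6*x + y)
∂²g/∂y² = 2*(2*x - 3*y)
∇²g = -32*x - 12*y
At (1, -2): -8.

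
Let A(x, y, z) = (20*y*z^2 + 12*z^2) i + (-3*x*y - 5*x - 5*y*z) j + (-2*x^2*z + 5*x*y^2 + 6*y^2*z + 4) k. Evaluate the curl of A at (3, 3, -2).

(33, -357, -94)

(∇×A)₁ = ∂A₃/∂y − ∂A₂/∂z = 10*x*y + 12*y*z + 5*y
(∇×A)₂ = ∂A₁/∂z − ∂A₃/∂x = 4*x*z - 5*y^2 + 40*y*z + 24*z
(∇×A)₃ = ∂A₂/∂x − ∂A₁/∂y = -3*y - 20*z^2 - 5
∇×A = (10*x*y + 12*y*z + 5*y, 4*x*z - 5*y^2 + 40*y*z + 24*z, -3*y - 20*z^2 - 5)
At (3, 3, -2): (33, -357, -94).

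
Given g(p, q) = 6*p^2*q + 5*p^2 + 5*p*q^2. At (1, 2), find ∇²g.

∂²g/∂p² = 2*(6*q + 5)
∂²g/∂q² = 10*p
∇²g = 10*p + 12*q + 10
At (1, 2): 44.

44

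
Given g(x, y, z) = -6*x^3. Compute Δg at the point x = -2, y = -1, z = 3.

72

∂²g/∂x² = -36*x
∂²g/∂y² = 0
∂²g/∂z² = 0
∇²g = -36*x
At (-2, -1, 3): 72.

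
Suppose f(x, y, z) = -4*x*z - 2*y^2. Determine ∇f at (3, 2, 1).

∂f/∂x = -4*z
∂f/∂y = -4*y
∂f/∂z = -4*x
∇f = (-4*z, -4*y, -4*x)
At (3, 2, 1): (-4, -8, -12).

(-4, -8, -12)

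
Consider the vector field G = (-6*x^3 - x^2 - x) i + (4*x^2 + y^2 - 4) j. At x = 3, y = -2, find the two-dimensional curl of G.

∂G₂/∂x = 8*x
∂G₁/∂y = 0
Scalar curl = 8*x
At (3, -2): 24.

24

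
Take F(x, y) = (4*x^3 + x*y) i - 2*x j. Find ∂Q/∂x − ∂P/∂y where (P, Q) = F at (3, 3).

-5

∂F₂/∂x = -2
∂F₁/∂y = x
Scalar curl = -x - 2
At (3, 3): -5.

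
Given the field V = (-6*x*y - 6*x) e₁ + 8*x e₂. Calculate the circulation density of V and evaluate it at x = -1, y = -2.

∂V₂/∂x = 8
∂V₁/∂y = -6*x
Scalar curl = 6*x + 8
At (-1, -2): 2.

2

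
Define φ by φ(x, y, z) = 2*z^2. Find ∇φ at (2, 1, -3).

∂φ/∂x = 0
∂φ/∂y = 0
∂φ/∂z = 4*z
∇φ = (0, 0, 4*z)
At (2, 1, -3): (0, 0, -12).

(0, 0, -12)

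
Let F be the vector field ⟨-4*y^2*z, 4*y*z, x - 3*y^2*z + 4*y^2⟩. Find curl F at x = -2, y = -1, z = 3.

(∇×F)₁ = ∂F₃/∂y − ∂F₂/∂z = -6*y*z + 4*y
(∇×F)₂ = ∂F₁/∂z − ∂F₃/∂x = -4*y^2 - 1
(∇×F)₃ = ∂F₂/∂x − ∂F₁/∂y = 8*y*z
∇×F = (-6*y*z + 4*y, -4*y^2 - 1, 8*y*z)
At (-2, -1, 3): (14, -5, -24).

(14, -5, -24)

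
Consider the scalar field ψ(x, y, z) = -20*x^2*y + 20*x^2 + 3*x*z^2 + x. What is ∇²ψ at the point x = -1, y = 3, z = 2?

∂²ψ/∂x² = 40*(-y + 1)
∂²ψ/∂y² = 0
∂²ψ/∂z² = 6*x
∇²ψ = 6*x - 40*y + 40
At (-1, 3, 2): -86.

-86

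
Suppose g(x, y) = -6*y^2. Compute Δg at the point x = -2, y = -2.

-12

∂²g/∂x² = 0
∂²g/∂y² = -12
∇²g = -12
At (-2, -2): -12.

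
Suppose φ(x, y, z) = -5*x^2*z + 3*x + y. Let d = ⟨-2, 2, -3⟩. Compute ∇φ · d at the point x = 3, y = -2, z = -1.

∂φ/∂x = -10*x*z + 3
∂φ/∂y = 1
∂φ/∂z = -5*x^2
∇φ at (3, -2, -1) = (33, 1, -45)
∇φ · d = (33)(-2) + (1)(2) + (-45)(-3) = 71

71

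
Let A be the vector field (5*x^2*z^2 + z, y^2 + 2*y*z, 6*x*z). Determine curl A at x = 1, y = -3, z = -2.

(6, -7, 0)

(∇×A)₁ = ∂A₃/∂y − ∂A₂/∂z = -2*y
(∇×A)₂ = ∂A₁/∂z − ∂A₃/∂x = 10*x^2*z - 6*z + 1
(∇×A)₃ = ∂A₂/∂x − ∂A₁/∂y = 0
∇×A = (-2*y, 10*x^2*z - 6*z + 1, 0)
At (1, -3, -2): (6, -7, 0).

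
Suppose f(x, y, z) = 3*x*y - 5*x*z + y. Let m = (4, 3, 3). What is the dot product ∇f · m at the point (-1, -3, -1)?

∂f/∂x = 3*y - 5*z
∂f/∂y = 3*x + 1
∂f/∂z = -5*x
∇f at (-1, -3, -1) = (-4, -2, 5)
∇f · m = (-4)(4) + (-2)(3) + (5)(3) = -7

-7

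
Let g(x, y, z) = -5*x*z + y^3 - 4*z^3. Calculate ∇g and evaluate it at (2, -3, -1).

∂g/∂x = -5*z
∂g/∂y = 3*y^2
∂g/∂z = -5*x - 12*z^2
∇g = (-5*z, 3*y^2, -5*x - 12*z^2)
At (2, -3, -1): (5, 27, -22).

(5, 27, -22)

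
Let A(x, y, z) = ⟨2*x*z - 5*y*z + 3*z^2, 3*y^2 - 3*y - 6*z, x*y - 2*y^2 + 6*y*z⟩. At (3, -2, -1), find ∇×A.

(11, 12, -5)

(∇×A)₁ = ∂A₃/∂y − ∂A₂/∂z = x - 4*y + 6*z + 6
(∇×A)₂ = ∂A₁/∂z − ∂A₃/∂x = 2*x - 6*y + 6*z
(∇×A)₃ = ∂A₂/∂x − ∂A₁/∂y = 5*z
∇×A = (x - 4*y + 6*z + 6, 2*x - 6*y + 6*z, 5*z)
At (3, -2, -1): (11, 12, -5).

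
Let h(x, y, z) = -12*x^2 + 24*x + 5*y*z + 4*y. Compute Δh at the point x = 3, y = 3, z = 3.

∂²h/∂x² = -24
∂²h/∂y² = 0
∂²h/∂z² = 0
∇²h = -24
At (3, 3, 3): -24.

-24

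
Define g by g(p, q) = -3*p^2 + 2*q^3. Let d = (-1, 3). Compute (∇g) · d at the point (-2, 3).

150

∂g/∂p = -6*p
∂g/∂q = 6*q^2
∇g at (-2, 3) = (12, 54)
∇g · d = (12)(-1) + (54)(3) = 150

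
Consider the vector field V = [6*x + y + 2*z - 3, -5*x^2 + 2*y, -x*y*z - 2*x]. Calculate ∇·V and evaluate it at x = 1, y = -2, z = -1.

10

∂V₁/∂x = 6
∂V₂/∂y = 2
∂V₃/∂z = -x*y
∇·V = -x*y + 8
At (1, -2, -1): 10.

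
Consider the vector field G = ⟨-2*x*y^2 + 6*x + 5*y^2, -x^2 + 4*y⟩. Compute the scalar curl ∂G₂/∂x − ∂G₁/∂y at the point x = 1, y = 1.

-8

∂G₂/∂x = -2*x
∂G₁/∂y = -4*x*y + 10*y
Scalar curl = 4*x*y - 2*x - 10*y
At (1, 1): -8.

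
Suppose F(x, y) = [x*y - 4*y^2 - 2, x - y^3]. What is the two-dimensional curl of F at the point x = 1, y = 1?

8

∂F₂/∂x = 1
∂F₁/∂y = x - 8*y
Scalar curl = -x + 8*y + 1
At (1, 1): 8.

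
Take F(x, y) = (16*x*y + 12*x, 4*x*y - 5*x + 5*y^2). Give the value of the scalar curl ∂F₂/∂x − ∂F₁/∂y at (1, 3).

-9

∂F₂/∂x = 4*y - 5
∂F₁/∂y = 16*x
Scalar curl = -16*x + 4*y - 5
At (1, 3): -9.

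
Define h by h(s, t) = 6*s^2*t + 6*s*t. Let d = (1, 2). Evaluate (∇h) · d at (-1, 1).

-6

∂h/∂s = 12*s*t + 6*t
∂h/∂t = 6*s^2 + 6*s
∇h at (-1, 1) = (-6, 0)
∇h · d = (-6)(1) + (0)(2) = -6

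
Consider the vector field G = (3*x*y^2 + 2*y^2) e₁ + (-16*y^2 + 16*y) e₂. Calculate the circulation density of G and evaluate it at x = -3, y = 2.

∂G₂/∂x = 0
∂G₁/∂y = 6*x*y + 4*y
Scalar curl = -6*x*y - 4*y
At (-3, 2): 28.

28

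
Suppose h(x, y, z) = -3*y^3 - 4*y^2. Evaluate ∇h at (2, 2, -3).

(0, -52, 0)

∂h/∂x = 0
∂h/∂y = -9*y^2 - 8*y
∂h/∂z = 0
∇h = (0, -9*y^2 - 8*y, 0)
At (2, 2, -3): (0, -52, 0).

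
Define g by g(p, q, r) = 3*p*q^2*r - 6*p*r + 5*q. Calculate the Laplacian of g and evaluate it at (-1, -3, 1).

-6

∂²g/∂p² = 0
∂²g/∂q² = 6*p*r
∂²g/∂r² = 0
∇²g = 6*p*r
At (-1, -3, 1): -6.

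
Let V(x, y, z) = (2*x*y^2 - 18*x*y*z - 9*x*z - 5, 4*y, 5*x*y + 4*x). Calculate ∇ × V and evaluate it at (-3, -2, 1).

(∇×V)₁ = ∂V₃/∂y − ∂V₂/∂z = 5*x
(∇×V)₂ = ∂V₁/∂z − ∂V₃/∂x = -18*x*y - 9*x - 5*y - 4
(∇×V)₃ = ∂V₂/∂x − ∂V₁/∂y = -4*x*y + 18*x*z
∇×V = (5*x, -18*x*y - 9*x - 5*y - 4, -4*x*y + 18*x*z)
At (-3, -2, 1): (-15, -75, -78).

(-15, -75, -78)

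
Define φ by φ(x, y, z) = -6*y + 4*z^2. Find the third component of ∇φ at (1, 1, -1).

(∇φ)_3 = ∂φ/∂z = 8*z
At (1, 1, -1): -8.

-8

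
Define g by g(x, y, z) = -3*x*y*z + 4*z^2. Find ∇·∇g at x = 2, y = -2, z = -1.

8

∂²g/∂x² = 0
∂²g/∂y² = 0
∂²g/∂z² = 8
∇²g = 8
At (2, -2, -1): 8.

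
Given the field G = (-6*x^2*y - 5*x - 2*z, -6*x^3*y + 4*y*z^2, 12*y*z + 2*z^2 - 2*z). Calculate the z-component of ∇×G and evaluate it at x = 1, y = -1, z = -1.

24

(∇×G)_3 = ∂G₂/∂x − ∂G₁/∂y
= -18*x^2*y − (-6*x^2)
= -18*x^2*y + 6*x^2
At (1, -1, -1): 24.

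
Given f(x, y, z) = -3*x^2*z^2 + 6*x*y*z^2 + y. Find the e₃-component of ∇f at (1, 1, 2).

(∇f)_3 = ∂f/∂z = -6*x^2*z + 12*x*y*z
At (1, 1, 2): 12.

12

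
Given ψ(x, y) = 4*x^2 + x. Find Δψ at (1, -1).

8

∂²ψ/∂x² = 8
∂²ψ/∂y² = 0
∇²ψ = 8
At (1, -1): 8.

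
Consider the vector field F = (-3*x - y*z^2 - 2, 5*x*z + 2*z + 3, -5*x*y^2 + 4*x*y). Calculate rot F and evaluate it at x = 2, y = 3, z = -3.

(∇×F)₁ = ∂F₃/∂y − ∂F₂/∂z = -10*x*y - x - 2
(∇×F)₂ = ∂F₁/∂z − ∂F₃/∂x = 5*y^2 - 2*y*z - 4*y
(∇×F)₃ = ∂F₂/∂x − ∂F₁/∂y = z^2 + 5*z
∇×F = (-10*x*y - x - 2, 5*y^2 - 2*y*z - 4*y, z^2 + 5*z)
At (2, 3, -3): (-64, 51, -6).

(-64, 51, -6)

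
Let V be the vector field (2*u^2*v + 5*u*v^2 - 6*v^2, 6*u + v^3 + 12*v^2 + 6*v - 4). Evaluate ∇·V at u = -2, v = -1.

∂V₁/∂u = 4*u*v + 5*v^2
∂V₂/∂v = 3*v^2 + 24*v + 6
∇·V = 4*u*v + 8*v^2 + 24*v + 6
At (-2, -1): -2.

-2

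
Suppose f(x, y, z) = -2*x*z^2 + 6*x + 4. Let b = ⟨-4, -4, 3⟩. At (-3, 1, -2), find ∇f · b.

∂f/∂x = -2*z^2 + 6
∂f/∂y = 0
∂f/∂z = -4*x*z
∇f at (-3, 1, -2) = (-2, 0, -24)
∇f · b = (-2)(-4) + (0)(-4) + (-24)(3) = -64

-64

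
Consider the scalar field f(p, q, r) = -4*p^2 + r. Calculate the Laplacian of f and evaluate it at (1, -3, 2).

-8

∂²f/∂p² = -8
∂²f/∂q² = 0
∂²f/∂r² = 0
∇²f = -8
At (1, -3, 2): -8.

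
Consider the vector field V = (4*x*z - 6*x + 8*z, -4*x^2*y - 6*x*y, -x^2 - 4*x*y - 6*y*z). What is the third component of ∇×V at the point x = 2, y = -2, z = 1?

(∇×V)_3 = ∂V₂/∂x − ∂V₁/∂y
= -8*x*y - 6*y − (0)
= -8*x*y - 6*y
At (2, -2, 1): 44.

44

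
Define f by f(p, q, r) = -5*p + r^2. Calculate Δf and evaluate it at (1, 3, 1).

∂²f/∂p² = 0
∂²f/∂q² = 0
∂²f/∂r² = 2
∇²f = 2
At (1, 3, 1): 2.

2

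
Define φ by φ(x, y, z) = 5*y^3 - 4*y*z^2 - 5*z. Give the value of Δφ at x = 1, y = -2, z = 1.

∂²φ/∂x² = 0
∂²φ/∂y² = 30*y
∂²φ/∂z² = -8*y
∇²φ = 22*y
At (1, -2, 1): -44.

-44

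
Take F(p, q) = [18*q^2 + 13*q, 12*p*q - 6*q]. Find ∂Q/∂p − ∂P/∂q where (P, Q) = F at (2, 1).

∂F₂/∂p = 12*q
∂F₁/∂q = 36*q + 13
Scalar curl = -24*q - 13
At (2, 1): -37.

-37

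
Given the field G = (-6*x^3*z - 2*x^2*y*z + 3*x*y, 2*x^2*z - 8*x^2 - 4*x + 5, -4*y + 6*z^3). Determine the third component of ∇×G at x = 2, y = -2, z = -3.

-90

(∇×G)_3 = ∂G₂/∂x − ∂G₁/∂y
= 4*x*z - 16*x - 4 − (-2*x^2*z + 3*x)
= 2*x^2*z + 4*x*z - 19*x - 4
At (2, -2, -3): -90.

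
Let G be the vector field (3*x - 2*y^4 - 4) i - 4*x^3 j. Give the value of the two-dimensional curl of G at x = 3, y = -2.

∂G₂/∂x = -12*x^2
∂G₁/∂y = -8*y^3
Scalar curl = -12*x^2 + 8*y^3
At (3, -2): -172.

-172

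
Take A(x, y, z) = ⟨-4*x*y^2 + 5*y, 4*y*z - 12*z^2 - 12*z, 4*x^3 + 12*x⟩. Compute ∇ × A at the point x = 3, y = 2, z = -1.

(-20, -120, 43)

(∇×A)₁ = ∂A₃/∂y − ∂A₂/∂z = -4*y + 24*z + 12
(∇×A)₂ = ∂A₁/∂z − ∂A₃/∂x = -12*x^2 - 12
(∇×A)₃ = ∂A₂/∂x − ∂A₁/∂y = 8*x*y - 5
∇×A = (-4*y + 24*z + 12, -12*x^2 - 12, 8*x*y - 5)
At (3, 2, -1): (-20, -120, 43).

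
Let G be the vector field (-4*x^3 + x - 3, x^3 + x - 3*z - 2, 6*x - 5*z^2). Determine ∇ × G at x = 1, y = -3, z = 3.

(∇×G)₁ = ∂G₃/∂y − ∂G₂/∂z = 3
(∇×G)₂ = ∂G₁/∂z − ∂G₃/∂x = -6
(∇×G)₃ = ∂G₂/∂x − ∂G₁/∂y = 3*x^2 + 1
∇×G = (3, -6, 3*x^2 + 1)
At (1, -3, 3): (3, -6, 4).

(3, -6, 4)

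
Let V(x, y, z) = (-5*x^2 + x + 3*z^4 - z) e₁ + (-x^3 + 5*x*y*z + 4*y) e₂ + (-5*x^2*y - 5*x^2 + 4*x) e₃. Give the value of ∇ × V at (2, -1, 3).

(∇×V)₁ = ∂V₃/∂y − ∂V₂/∂z = -5*x^2 - 5*x*y
(∇×V)₂ = ∂V₁/∂z − ∂V₃/∂x = 10*x*y + 10*x + 12*z^3 - 5
(∇×V)₃ = ∂V₂/∂x − ∂V₁/∂y = -3*x^2 + 5*y*z
∇×V = (-5*x^2 - 5*x*y, 10*x*y + 10*x + 12*z^3 - 5, -3*x^2 + 5*y*z)
At (2, -1, 3): (-10, 319, -27).

(-10, 319, -27)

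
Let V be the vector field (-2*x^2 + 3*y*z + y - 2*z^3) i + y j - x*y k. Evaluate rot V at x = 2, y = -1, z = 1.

(∇×V)₁ = ∂V₃/∂y − ∂V₂/∂z = -x
(∇×V)₂ = ∂V₁/∂z − ∂V₃/∂x = 4*y - 6*z^2
(∇×V)₃ = ∂V₂/∂x − ∂V₁/∂y = -3*z - 1
∇×V = (-x, 4*y - 6*z^2, -3*z - 1)
At (2, -1, 1): (-2, -10, -4).

(-2, -10, -4)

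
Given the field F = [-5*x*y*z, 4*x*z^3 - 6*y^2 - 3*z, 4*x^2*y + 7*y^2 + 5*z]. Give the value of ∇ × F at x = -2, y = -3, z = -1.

(1, -78, 6)

(∇×F)₁ = ∂F₃/∂y − ∂F₂/∂z = 4*x^2 - 12*x*z^2 + 14*y + 3
(∇×F)₂ = ∂F₁/∂z − ∂F₃/∂x = -13*x*y
(∇×F)₃ = ∂F₂/∂x − ∂F₁/∂y = 5*x*z + 4*z^3
∇×F = (4*x^2 - 12*x*z^2 + 14*y + 3, -13*x*y, 5*x*z + 4*z^3)
At (-2, -3, -1): (1, -78, 6).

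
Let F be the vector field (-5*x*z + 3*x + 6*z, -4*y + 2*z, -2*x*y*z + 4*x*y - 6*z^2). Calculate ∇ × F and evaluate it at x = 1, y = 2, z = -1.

(∇×F)₁ = ∂F₃/∂y − ∂F₂/∂z = -2*x*z + 4*x - 2
(∇×F)₂ = ∂F₁/∂z − ∂F₃/∂x = -5*x + 2*y*z - 4*y + 6
(∇×F)₃ = ∂F₂/∂x − ∂F₁/∂y = 0
∇×F = (-2*x*z + 4*x - 2, -5*x + 2*y*z - 4*y + 6, 0)
At (1, 2, -1): (4, -11, 0).

(4, -11, 0)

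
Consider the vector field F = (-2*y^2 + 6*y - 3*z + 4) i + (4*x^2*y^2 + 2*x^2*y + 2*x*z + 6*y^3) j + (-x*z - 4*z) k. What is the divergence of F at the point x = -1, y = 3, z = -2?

∂F₁/∂x = 0
∂F₂/∂y = 8*x^2*y + 2*x^2 + 18*y^2
∂F₃/∂z = -x - 4
∇·F = 8*x^2*y + 2*x^2 - x + 18*y^2 - 4
At (-1, 3, -2): 185.

185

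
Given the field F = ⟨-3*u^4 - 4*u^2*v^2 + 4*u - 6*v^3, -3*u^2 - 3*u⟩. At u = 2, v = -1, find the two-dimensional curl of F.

∂F₂/∂u = -6*u - 3
∂F₁/∂v = -8*u^2*v - 18*v^2
Scalar curl = 8*u^2*v - 6*u + 18*v^2 - 3
At (2, -1): -29.

-29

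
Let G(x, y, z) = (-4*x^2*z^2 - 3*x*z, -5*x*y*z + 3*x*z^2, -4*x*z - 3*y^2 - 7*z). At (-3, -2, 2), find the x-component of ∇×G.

(∇×G)_1 = ∂G₃/∂y − ∂G₂/∂z
= -6*y − (-5*x*y + 6*x*z)
= 5*x*y - 6*x*z - 6*y
At (-3, -2, 2): 78.

78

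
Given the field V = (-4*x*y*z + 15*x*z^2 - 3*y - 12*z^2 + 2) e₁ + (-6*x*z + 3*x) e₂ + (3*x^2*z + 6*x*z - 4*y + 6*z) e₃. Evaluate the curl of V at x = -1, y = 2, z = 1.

(-10, -46, -4)

(∇×V)₁ = ∂V₃/∂y − ∂V₂/∂z = 6*x - 4
(∇×V)₂ = ∂V₁/∂z − ∂V₃/∂x = -4*x*y + 24*x*z - 30*z
(∇×V)₃ = ∂V₂/∂x − ∂V₁/∂y = 4*x*z - 6*z + 6
∇×V = (6*x - 4, -4*x*y + 24*x*z - 30*z, 4*x*z - 6*z + 6)
At (-1, 2, 1): (-10, -46, -4).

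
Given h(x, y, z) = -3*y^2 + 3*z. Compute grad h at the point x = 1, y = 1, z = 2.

(0, -6, 3)

∂h/∂x = 0
∂h/∂y = -6*y
∂h/∂z = 3
∇h = (0, -6*y, 3)
At (1, 1, 2): (0, -6, 3).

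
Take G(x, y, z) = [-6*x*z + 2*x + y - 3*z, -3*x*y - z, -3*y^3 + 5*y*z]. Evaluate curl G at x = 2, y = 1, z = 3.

(∇×G)₁ = ∂G₃/∂y − ∂G₂/∂z = -9*y^2 + 5*z + 1
(∇×G)₂ = ∂G₁/∂z − ∂G₃/∂x = -6*x - 3
(∇×G)₃ = ∂G₂/∂x − ∂G₁/∂y = -3*y - 1
∇×G = (-9*y^2 + 5*z + 1, -6*x - 3, -3*y - 1)
At (2, 1, 3): (7, -15, -4).

(7, -15, -4)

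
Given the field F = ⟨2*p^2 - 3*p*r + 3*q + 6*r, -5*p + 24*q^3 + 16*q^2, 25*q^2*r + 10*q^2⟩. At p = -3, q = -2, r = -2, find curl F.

(160, 15, -8)

(∇×F)₁ = ∂F₃/∂q − ∂F₂/∂r = 50*q*r + 20*q
(∇×F)₂ = ∂F₁/∂r − ∂F₃/∂p = -3*p + 6
(∇×F)₃ = ∂F₂/∂p − ∂F₁/∂q = -8
∇×F = (50*q*r + 20*q, -3*p + 6, -8)
At (-3, -2, -2): (160, 15, -8).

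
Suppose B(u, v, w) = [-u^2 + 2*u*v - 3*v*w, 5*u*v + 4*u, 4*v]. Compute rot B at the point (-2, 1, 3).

(∇×B)₁ = ∂B₃/∂v − ∂B₂/∂w = 4
(∇×B)₂ = ∂B₁/∂w − ∂B₃/∂u = -3*v
(∇×B)₃ = ∂B₂/∂u − ∂B₁/∂v = -2*u + 5*v + 3*w + 4
∇×B = (4, -3*v, -2*u + 5*v + 3*w + 4)
At (-2, 1, 3): (4, -3, 22).

(4, -3, 22)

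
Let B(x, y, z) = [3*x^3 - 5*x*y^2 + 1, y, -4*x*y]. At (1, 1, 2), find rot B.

(∇×B)₁ = ∂B₃/∂y − ∂B₂/∂z = -4*x
(∇×B)₂ = ∂B₁/∂z − ∂B₃/∂x = 4*y
(∇×B)₃ = ∂B₂/∂x − ∂B₁/∂y = 10*x*y
∇×B = (-4*x, 4*y, 10*x*y)
At (1, 1, 2): (-4, 4, 10).

(-4, 4, 10)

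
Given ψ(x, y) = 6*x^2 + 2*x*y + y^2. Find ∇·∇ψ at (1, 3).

14

∂²ψ/∂x² = 12
∂²ψ/∂y² = 2
∇²ψ = 14
At (1, 3): 14.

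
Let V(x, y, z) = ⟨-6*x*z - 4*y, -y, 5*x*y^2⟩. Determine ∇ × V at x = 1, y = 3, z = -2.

(∇×V)₁ = ∂V₃/∂y − ∂V₂/∂z = 10*x*y
(∇×V)₂ = ∂V₁/∂z − ∂V₃/∂x = -6*x - 5*y^2
(∇×V)₃ = ∂V₂/∂x − ∂V₁/∂y = 4
∇×V = (10*x*y, -6*x - 5*y^2, 4)
At (1, 3, -2): (30, -51, 4).

(30, -51, 4)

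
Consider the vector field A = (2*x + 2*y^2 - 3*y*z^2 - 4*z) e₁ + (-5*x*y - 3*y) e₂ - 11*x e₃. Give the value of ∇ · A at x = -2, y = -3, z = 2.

9

∂A₁/∂x = 2
∂A₂/∂y = -5*x - 3
∂A₃/∂z = 0
∇·A = -5*x - 1
At (-2, -3, 2): 9.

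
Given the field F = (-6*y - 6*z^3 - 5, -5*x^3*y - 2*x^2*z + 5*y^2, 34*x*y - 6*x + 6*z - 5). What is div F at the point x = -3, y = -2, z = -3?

121

∂F₁/∂x = 0
∂F₂/∂y = -5*x^3 + 10*y
∂F₃/∂z = 6
∇·F = -5*x^3 + 10*y + 6
At (-3, -2, -3): 121.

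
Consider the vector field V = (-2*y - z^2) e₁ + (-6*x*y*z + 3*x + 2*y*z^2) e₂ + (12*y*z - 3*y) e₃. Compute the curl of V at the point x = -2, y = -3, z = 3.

(∇×V)₁ = ∂V₃/∂y − ∂V₂/∂z = 6*x*y - 4*y*z + 12*z - 3
(∇×V)₂ = ∂V₁/∂z − ∂V₃/∂x = -2*z
(∇×V)₃ = ∂V₂/∂x − ∂V₁/∂y = -6*y*z + 5
∇×V = (6*x*y - 4*y*z + 12*z - 3, -2*z, -6*y*z + 5)
At (-2, -3, 3): (105, -6, 59).

(105, -6, 59)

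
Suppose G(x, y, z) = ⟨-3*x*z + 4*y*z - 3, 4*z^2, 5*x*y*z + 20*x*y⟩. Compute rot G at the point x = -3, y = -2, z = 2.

(∇×G)₁ = ∂G₃/∂y − ∂G₂/∂z = 5*x*z + 20*x - 8*z
(∇×G)₂ = ∂G₁/∂z − ∂G₃/∂x = -3*x - 5*y*z - 16*y
(∇×G)₃ = ∂G₂/∂x − ∂G₁/∂y = -4*z
∇×G = (5*x*z + 20*x - 8*z, -3*x - 5*y*z - 16*y, -4*z)
At (-3, -2, 2): (-106, 61, -8).

(-106, 61, -8)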